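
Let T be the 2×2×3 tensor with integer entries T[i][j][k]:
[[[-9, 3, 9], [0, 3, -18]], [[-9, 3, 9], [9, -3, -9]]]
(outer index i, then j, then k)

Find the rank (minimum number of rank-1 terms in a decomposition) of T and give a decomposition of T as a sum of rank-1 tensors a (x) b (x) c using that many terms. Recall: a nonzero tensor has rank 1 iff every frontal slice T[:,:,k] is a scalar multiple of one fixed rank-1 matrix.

rank(T) = 2

Lower bound: the mode-2 unfolding of T (rows indexed by j, columns by (i,k) = (0,0), (0,1), (0,2), (1,0), (1,1), (1,2)) is [[-9, 3, 9, -9, 3, 9], [0, 3, -18, 9, -3, -9]].
There the 2×2 minor on rows j ∈ {0, 1}, columns (i,k) ∈ {(0,0), (0,1)} is det [[-9, 3], [0, 3]] = -27 ≠ 0, so this unfolding has rank ≥ 2; CP rank is at least every unfolding rank, so rank(T) ≥ 2. (Flattening ranks never certify an upper bound on CP rank; for that we must actually write T with 2 rank-1 terms.)
Upper bound — finding two terms. Write S_k = T[:,:,k] for the frontal slices: S₀ = [[-9, 0], [-9, 9]], S₁ = [[3, 3], [3, -3]], S₂ = [[9, -18], [9, -9]].
If T = a₁ (x) b₁ (x) c₁ + a₂ (x) b₂ (x) c₂ then each S_k = c₁[k]·a₁b₁ᵀ + c₂[k]·a₂b₂ᵀ. S₀ and S₁ are linearly independent, so a₁b₁ᵀ and a₂b₂ᵀ must span the same plane of matrices: they are the rank-1 matrices of the form x·S₀ + y·S₁.
det(x·S₀ + y·S₁) is −81·x² + 81·xy − 18·y² = (-9)·(3·x − 2·y)(3·x − y), vanishing at (x:y) = (2:3) and (1:3).
M₁ = 2·S₀ + 3·S₁ = [[-9, 9], [-9, 9]] = (-9)·[1, 1][1, -1]ᵀ and M₂ = S₀ + 3·S₁ = [[0, 9], [0, 0]] = 9·[1, 0][0, 1]ᵀ, so take a₁ = [1, 1], b₁ = [1, -1], a₂ = [1, 0], b₂ = [0, 1].
Each slice is an integer combination of E₁ = a₁b₁ᵀ and E₂ = a₂b₂ᵀ: S₀ = −9·E₁ − 9·E₂, S₁ = 3·E₁ + 6·E₂, S₂ = 9·E₁ − 9·E₂; reading off coefficients, c₁ = [-9, 3, 9] and c₂ = [-9, 6, -9].
Hence T = [1, 1] (x) [1, -1] (x) [-9, 3, 9] + [1, 0] (x) [0, 1] (x) [-9, 6, -9], so rank(T) ≤ 2.
These bounds meet, so rank(T) = 2.
Check entry T[1,0,2] = 9: (1)·(1)·(9) + (0)·(0)·(-9) = 9.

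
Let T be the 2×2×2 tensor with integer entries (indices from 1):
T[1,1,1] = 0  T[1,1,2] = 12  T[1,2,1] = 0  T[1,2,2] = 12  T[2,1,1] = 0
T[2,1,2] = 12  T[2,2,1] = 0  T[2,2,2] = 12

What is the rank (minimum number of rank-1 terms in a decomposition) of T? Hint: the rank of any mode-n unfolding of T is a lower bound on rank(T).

1

Lower bound: T ≠ 0 (e.g. T[1,1,2] = 12), so rank(T) ≥ 1.
Upper bound: if T = a ⊗ b ⊗ c then every fibre of T is a multiple of the corresponding factor, so read the factors off the fibres through the nonzero entry T[1,1,2] = 12.
The mode-1 fibre T[:,1,2] = [12, 12] gives a = [1, 1] (primitive direction); the mode-2 fibre T[1,:,2] = [12, 12] gives b = [1, 1]; then c[k] = T[1,1,k] / (a[1]·b[1]) = [0, 12] / 1 = [0, 12].
Expanding [1, 1] ⊗ [1, 1] ⊗ [0, 12] reproduces all 8 entries of T, so T = [1, 1] ⊗ [1, 1] ⊗ [0, 12] and rank(T) ≤ 1.
These bounds meet, so rank(T) = 1.
Check entry T[2,2,1] = 0: (1)·(1)·(0) = 0.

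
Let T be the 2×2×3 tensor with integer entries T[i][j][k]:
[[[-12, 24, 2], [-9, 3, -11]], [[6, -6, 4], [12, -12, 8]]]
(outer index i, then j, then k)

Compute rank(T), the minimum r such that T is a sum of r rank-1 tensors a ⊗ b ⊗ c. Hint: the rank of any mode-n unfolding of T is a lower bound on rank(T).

Lower bound: the mode-2 unfolding of T (rows indexed by j, columns by (i,k) = (0,0), (0,1), (0,2), (1,0), (1,1), (1,2)) is [[-12, 24, 2, 6, -6, 4], [-9, 3, -11, 12, -12, 8]].
There the 2×2 minor on rows j ∈ {0, 1}, columns (i,k) ∈ {(0,0), (0,1)} is det [[-12, 24], [-9, 3]] = 180 ≠ 0, so this unfolding has rank ≥ 2; CP rank is at least every unfolding rank, so rank(T) ≥ 2. (This is only a lower bound: in general the CP rank may exceed every unfolding rank, so we still need to exhibit 2 rank-1 terms summing to T.)
Upper bound — finding two terms. Write S_k = T[:,:,k] for the frontal slices: S₀ = [[-12, -9], [6, 12]], S₁ = [[24, 3], [-6, -12]], S₂ = [[2, -11], [4, 8]].
If T = a₁ ⊗ b₁ ⊗ c₁ + a₂ ⊗ b₂ ⊗ c₂ then each S_k = c₁[k]·a₁b₁ᵀ + c₂[k]·a₂b₂ᵀ. S₀ and S₁ are linearly independent, so a₁b₁ᵀ and a₂b₂ᵀ must span the same plane of matrices: they are the rank-1 matrices of the form x·S₀ + y·S₁.
det(x·S₀ + y·S₁) is −90·x² + 360·xy − 270·y² = (-90)·(x − 3·y)(x − y), vanishing at (x:y) = (3:1) and (1:1).
M₁ = 3·S₀ + S₁ = [[-12, -24], [12, 24]] = (-12)·[1, -1][1, 2]ᵀ and M₂ = S₀ + S₁ = [[12, -6], [0, 0]] = 6·[1, 0][2, -1]ᵀ, so take a₁ = [1, -1], b₁ = [1, 2], a₂ = [1, 0], b₂ = [2, -1].
Each slice is an integer combination of E₁ = a₁b₁ᵀ and E₂ = a₂b₂ᵀ: S₀ = −6·E₁ − 3·E₂, S₁ = 6·E₁ + 9·E₂, S₂ = −4·E₁ + 3·E₂; reading off coefficients, c₁ = [-6, 6, -4] and c₂ = [-3, 9, 3].
Hence T = [1, -1] ⊗ [1, 2] ⊗ [-6, 6, -4] + [1, 0] ⊗ [2, -1] ⊗ [-3, 9, 3], so rank(T) ≤ 2.
These bounds meet, so rank(T) = 2.

2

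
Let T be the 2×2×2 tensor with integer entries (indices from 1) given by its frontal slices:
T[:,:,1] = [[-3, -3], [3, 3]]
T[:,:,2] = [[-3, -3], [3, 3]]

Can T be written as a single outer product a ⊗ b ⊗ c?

If T = a ⊗ b ⊗ c then every fibre of T is a multiple of the corresponding factor, so read the factors off the fibres through the nonzero entry T[1,1,1] = -3.
The mode-1 fibre T[:,1,1] = [-3, 3] gives a = (1, -1) (primitive direction); the mode-2 fibre T[1,:,1] = [-3, -3] gives b = (1, 1); then c[k] = T[1,1,k] / (a[1]·b[1]) = [-3, -3] / 1 = (-3, -3).
Expanding (1, -1) ⊗ (1, 1) ⊗ (-3, -3) reproduces all 8 entries of T, so T = (1, -1) ⊗ (1, 1) ⊗ (-3, -3) and rank(T) ≤ 1.
Equivalently every frontal slice T[:,:,k] is c[k] times the rank-1 matrix (1, -1) ⊗ (1, 1). So T has rank 1 (it is nonzero).

Yes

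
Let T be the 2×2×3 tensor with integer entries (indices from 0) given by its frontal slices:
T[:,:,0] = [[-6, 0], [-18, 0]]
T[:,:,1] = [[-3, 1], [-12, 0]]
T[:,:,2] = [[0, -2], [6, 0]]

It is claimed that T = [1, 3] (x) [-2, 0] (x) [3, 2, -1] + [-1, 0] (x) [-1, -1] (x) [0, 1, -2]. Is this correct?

Reconstruct entrywise from the claimed factors. For example, T[1,1,2] = 0 and Σₗ aₗ[1]bₗ[1]cₗ[2] = (3)·(0)·(-1) + (0)·(-1)·(-2) = 0; checking all 12 entries, every one matches. The claim holds.

Yes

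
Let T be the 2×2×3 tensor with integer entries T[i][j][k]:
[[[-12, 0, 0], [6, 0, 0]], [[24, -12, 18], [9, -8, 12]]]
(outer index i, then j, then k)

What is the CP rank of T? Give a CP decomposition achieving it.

Lower bound: in the mode-3 unfolding of T (rows indexed by k, columns by (i,j)) the 2×2 minor on rows k ∈ {0, 1}, columns (i,j) ∈ {(0,0), (1,0)} is det [[-12, 24], [0, -12]] = 144 ≠ 0, so that unfolding has rank ≥ 2 and hence rank(T) ≥ 2 (CP rank is at least every unfolding rank, though it can be larger).
Upper bound: with S_k = T[:,:,k], the two rank-1 terms a₁b₁ᵀ, a₂b₂ᵀ are the rank-1 members of the pencil x·S₀ + y·S₁.
det(x·S₀ + y·S₁) is −252·x² + 168·xy = (-84)·(3·x − 2·y)(x), vanishing at (x:y) = (2:3) and (0:1).
M₁ = 2·S₀ + 3·S₁ = [[-24, 12], [12, -6]] = (-6)·(2, -1)(2, -1)ᵀ and M₂ = S₁ = [[0, 0], [-12, -8]] = (-4)·(0, 1)(3, 2)ᵀ, so take a₁ = (2, -1), b₁ = (2, -1), a₂ = (0, 1), b₂ = (3, 2).
Each slice is an integer combination of E₁ = a₁b₁ᵀ and E₂ = a₂b₂ᵀ: S₀ = −3·E₁ + 6·E₂, S₁ = −4·E₂, S₂ = 6·E₂; reading off coefficients, c₁ = (-3, 0, 0) and c₂ = (6, -4, 6).
Hence T = (2, -1) ⊗ (2, -1) ⊗ (-3, 0, 0) + (0, 1) ⊗ (3, 2) ⊗ (6, -4, 6), so rank(T) ≤ 2.
These bounds meet, so rank(T) = 2.

rank(T) = 2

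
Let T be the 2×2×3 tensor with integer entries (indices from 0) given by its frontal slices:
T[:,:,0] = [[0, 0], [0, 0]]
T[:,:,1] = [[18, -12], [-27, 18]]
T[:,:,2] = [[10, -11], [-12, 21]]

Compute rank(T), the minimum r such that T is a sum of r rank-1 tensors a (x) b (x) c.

Lower bound: in the mode-1 unfolding of T (rows indexed by i, columns by (j,k)) the 2×2 minor on rows i ∈ {0, 1}, columns (j,k) ∈ {(0,1), (0,2)} is det [[18, 10], [-27, -12]] = 54 ≠ 0, so that unfolding has rank ≥ 2 and hence rank(T) ≥ 2 (CP rank is at least every unfolding rank, though it can be larger).
Upper bound: with S_k = T[:,:,k], the two rank-1 terms a₁b₁ᵀ, a₂b₂ᵀ are the rank-1 members of the pencil x·S₁ + y·S₂.
det(x·S₁ + y·S₂) is 117·xy + 78·y² = 39·(3·x + 2·y)(y), vanishing at (x:y) = (2:-3) and (1:0).
M₁ = 2·S₁ − 3·S₂ = [[6, 9], [-18, -27]] = 3·[1, -3][2, 3]ᵀ and M₂ = S₁ = [[18, -12], [-27, 18]] = 3·[2, -3][3, -2]ᵀ, so take a₁ = [1, -3], b₁ = [2, 3], a₂ = [2, -3], b₂ = [3, -2].
Each slice is an integer combination of E₁ = a₁b₁ᵀ and E₂ = a₂b₂ᵀ: S₀ = 0, S₁ = 3·E₂, S₂ = −E₁ + 2·E₂; reading off coefficients, c₁ = [0, 0, -1] and c₂ = [0, 3, 2].
Hence T = [1, -3] (x) [2, 3] (x) [0, 0, -1] + [2, -3] (x) [3, -2] (x) [0, 3, 2], so rank(T) ≤ 2.
These bounds meet, so rank(T) = 2.

2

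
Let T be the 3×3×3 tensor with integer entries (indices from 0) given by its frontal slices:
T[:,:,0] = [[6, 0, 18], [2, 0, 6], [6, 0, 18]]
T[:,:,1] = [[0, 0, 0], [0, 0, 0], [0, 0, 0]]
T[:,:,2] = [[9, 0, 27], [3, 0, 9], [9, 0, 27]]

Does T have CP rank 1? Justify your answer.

Yes

If T = a ⊗ b ⊗ c then every fibre of T is a multiple of the corresponding factor, so read the factors off the fibres through the nonzero entry T[0,0,0] = 6.
The mode-1 fibre T[:,0,0] = [6, 2, 6] gives a = [3, 1, 3] (primitive direction); the mode-2 fibre T[0,:,0] = [6, 0, 18] gives b = [1, 0, 3]; then c[k] = T[0,0,k] / (a[0]·b[0]) = [6, 0, 9] / 3 = [2, 0, 3].
Expanding [3, 1, 3] ⊗ [1, 0, 3] ⊗ [2, 0, 3] reproduces all 27 entries of T, so T = [3, 1, 3] ⊗ [1, 0, 3] ⊗ [2, 0, 3] and rank(T) ≤ 1.
Equivalently every frontal slice T[:,:,k] is c[k] times the rank-1 matrix [3, 1, 3] ⊗ [1, 0, 3]. So T has rank 1 (it is nonzero).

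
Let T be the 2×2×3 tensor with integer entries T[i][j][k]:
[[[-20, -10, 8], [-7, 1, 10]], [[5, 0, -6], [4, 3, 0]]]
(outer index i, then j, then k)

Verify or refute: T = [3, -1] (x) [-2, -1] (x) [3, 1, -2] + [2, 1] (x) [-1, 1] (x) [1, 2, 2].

Reconstruct entrywise from the claimed factors. For example, T[1,0,0] = 5 and Σₗ aₗ[1]bₗ[0]cₗ[0] = (-1)·(-2)·(3) + (1)·(-1)·(1) = 5; checking all 12 entries, every one matches. The claim holds.

Yes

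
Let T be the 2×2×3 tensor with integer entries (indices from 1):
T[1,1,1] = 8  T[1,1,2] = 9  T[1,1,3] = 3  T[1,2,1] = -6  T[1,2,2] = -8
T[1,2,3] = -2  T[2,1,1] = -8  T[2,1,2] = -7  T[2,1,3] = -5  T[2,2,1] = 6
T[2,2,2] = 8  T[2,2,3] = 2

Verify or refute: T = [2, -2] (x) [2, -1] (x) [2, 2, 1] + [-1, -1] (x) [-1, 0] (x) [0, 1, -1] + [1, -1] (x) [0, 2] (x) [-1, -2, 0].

Yes

Reconstruct entrywise from the claimed factors. For example, T[1,2,3] = -2 and Σₗ aₗ[1]bₗ[2]cₗ[3] = (2)·(-1)·(1) + (-1)·(0)·(-1) + (1)·(2)·(0) = -2; checking all 12 entries, every one matches. The claim holds.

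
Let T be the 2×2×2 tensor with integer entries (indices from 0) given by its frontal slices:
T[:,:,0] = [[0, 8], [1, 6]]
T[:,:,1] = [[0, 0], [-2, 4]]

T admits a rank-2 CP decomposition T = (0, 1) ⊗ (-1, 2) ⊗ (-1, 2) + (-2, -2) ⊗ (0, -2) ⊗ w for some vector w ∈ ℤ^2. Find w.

w = (2, 0)

Subtract the known terms from T to get the rank-1 residual R = (-2, -2) ⊗ (0, -2) ⊗ w, so R[i,j,k] = a[i]·b[j]·w[k]. Pick indices with nonzero a[0]·b[1] = (-2)·(-2) = 4. Only the fibre through (0,1,·) is needed: R[0,1,:] = T[0,1,:] − Σₗ aₗ[0]bₗ[1]cₗ = [8, 0] − (0)·(2)·(-1, 2) = [8, 0]. Then w[k] = R[0,1,k] / 4 for each k, giving w = [8, 0] / 4 = (2, 0).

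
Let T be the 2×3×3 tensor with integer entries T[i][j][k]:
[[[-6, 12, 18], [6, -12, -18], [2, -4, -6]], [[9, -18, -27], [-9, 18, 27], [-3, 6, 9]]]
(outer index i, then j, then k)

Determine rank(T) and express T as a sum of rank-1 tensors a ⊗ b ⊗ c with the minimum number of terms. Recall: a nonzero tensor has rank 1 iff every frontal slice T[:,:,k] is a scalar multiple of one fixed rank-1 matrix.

rank(T) = 1

Lower bound: T ≠ 0 (e.g. T[0,0,0] = -6), so rank(T) ≥ 1.
Upper bound: if T = a ⊗ b ⊗ c then every fibre of T is a multiple of the corresponding factor, so read the factors off the fibres through the nonzero entry T[0,0,0] = -6.
The mode-1 fibre T[:,0,0] = [-6, 9] gives a = [2, -3] (primitive direction); the mode-2 fibre T[0,:,0] = [-6, 6, 2] gives b = [3, -3, -1]; then c[k] = T[0,0,k] / (a[0]·b[0]) = [-6, 12, 18] / 6 = [-1, 2, 3].
Expanding [2, -3] ⊗ [3, -3, -1] ⊗ [-1, 2, 3] reproduces all 18 entries of T, so T = [2, -3] ⊗ [3, -3, -1] ⊗ [-1, 2, 3] and rank(T) ≤ 1.
These bounds meet, so rank(T) = 1.
Check entry T[1,2,0] = -3: (-3)·(-1)·(-1) = -3.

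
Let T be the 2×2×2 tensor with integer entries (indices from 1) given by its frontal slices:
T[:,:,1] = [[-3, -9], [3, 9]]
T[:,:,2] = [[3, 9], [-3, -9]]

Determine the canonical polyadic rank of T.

1

Lower bound: T ≠ 0 (e.g. T[1,1,1] = -3), so rank(T) ≥ 1.
Upper bound: if T = a (x) b (x) c then every fibre of T is a multiple of the corresponding factor, so read the factors off the fibres through the nonzero entry T[1,1,1] = -3.
The mode-1 fibre T[:,1,1] = [-3, 3] gives a = [1, -1] (primitive direction); the mode-2 fibre T[1,:,1] = [-3, -9] gives b = [1, 3]; then c[k] = T[1,1,k] / (a[1]·b[1]) = [-3, 3] / 1 = [-3, 3].
Expanding [1, -1] (x) [1, 3] (x) [-3, 3] reproduces all 8 entries of T, so T = [1, -1] (x) [1, 3] (x) [-3, 3] and rank(T) ≤ 1.
These bounds meet, so rank(T) = 1.
Check entry T[1,2,2] = 9: (1)·(3)·(3) = 9.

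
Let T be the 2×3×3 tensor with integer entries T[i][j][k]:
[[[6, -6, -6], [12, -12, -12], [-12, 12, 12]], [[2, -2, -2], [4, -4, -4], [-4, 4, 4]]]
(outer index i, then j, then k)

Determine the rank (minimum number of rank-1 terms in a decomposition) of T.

1

Lower bound: T ≠ 0 (e.g. T[0,0,0] = 6), so rank(T) ≥ 1.
Upper bound: if T = a (x) b (x) c then every fibre of T is a multiple of the corresponding factor, so read the factors off the fibres through the nonzero entry T[0,0,0] = 6.
The mode-1 fibre T[:,0,0] = [6, 2] gives a = [3, 1] (primitive direction); the mode-2 fibre T[0,:,0] = [6, 12, -12] gives b = [1, 2, -2]; then c[k] = T[0,0,k] / (a[0]·b[0]) = [6, -6, -6] / 3 = [2, -2, -2].
Expanding [3, 1] (x) [1, 2, -2] (x) [2, -2, -2] reproduces all 18 entries of T, so T = [3, 1] (x) [1, 2, -2] (x) [2, -2, -2] and rank(T) ≤ 1.
These bounds meet, so rank(T) = 1.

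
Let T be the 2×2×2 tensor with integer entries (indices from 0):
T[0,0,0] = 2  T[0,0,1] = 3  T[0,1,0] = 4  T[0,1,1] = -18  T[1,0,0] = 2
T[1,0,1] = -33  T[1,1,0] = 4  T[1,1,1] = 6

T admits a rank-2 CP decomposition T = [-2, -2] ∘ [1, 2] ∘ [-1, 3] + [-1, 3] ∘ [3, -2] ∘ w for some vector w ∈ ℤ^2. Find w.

Subtract the known terms from T to get the rank-1 residual R = [-1, 3] ∘ [3, -2] ∘ w, so R[i,j,k] = a[i]·b[j]·w[k]. Pick indices with nonzero a[0]·b[0] = (-1)·(3) = -3. Only the fibre through (0,0,·) is needed: R[0,0,:] = T[0,0,:] − Σₗ aₗ[0]bₗ[0]cₗ = [2, 3] − (-2)·(1)·[-1, 3] = [0, 9]. Then w[k] = R[0,0,k] / -3 for each k, giving w = [0, 9] / -3 = [0, -3].

w = [0, -3]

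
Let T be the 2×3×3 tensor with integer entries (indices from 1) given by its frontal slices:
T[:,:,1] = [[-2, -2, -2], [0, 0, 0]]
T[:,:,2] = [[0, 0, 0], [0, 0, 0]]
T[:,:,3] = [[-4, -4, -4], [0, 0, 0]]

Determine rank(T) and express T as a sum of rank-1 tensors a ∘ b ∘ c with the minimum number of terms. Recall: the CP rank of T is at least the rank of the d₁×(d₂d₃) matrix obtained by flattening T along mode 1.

rank(T) = 1

Lower bound: T ≠ 0 (e.g. T[1,1,1] = -2), so rank(T) ≥ 1.
Upper bound: if T = a ∘ b ∘ c then every fibre of T is a multiple of the corresponding factor, so read the factors off the fibres through the nonzero entry T[1,1,1] = -2.
The mode-1 fibre T[:,1,1] = [-2, 0] gives a = (1, 0) (primitive direction); the mode-2 fibre T[1,:,1] = [-2, -2, -2] gives b = (1, 1, 1); then c[k] = T[1,1,k] / (a[1]·b[1]) = [-2, 0, -4] / 1 = (-2, 0, -4).
Expanding (1, 0) ∘ (1, 1, 1) ∘ (-2, 0, -4) reproduces all 18 entries of T, so T = (1, 0) ∘ (1, 1, 1) ∘ (-2, 0, -4) and rank(T) ≤ 1.
These bounds meet, so rank(T) = 1.
Check entry T[2,3,3] = 0: (0)·(1)·(-4) = 0.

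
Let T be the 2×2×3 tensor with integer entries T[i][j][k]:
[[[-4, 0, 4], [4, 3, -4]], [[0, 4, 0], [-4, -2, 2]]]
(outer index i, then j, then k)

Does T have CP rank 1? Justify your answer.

The mode-3 unfolding of T (rows indexed by k, columns by (i,j) = (0,0), (0,1), (1,0), (1,1)) is [[-4, 4, 0, -4], [0, 3, 4, -2], [4, -4, 0, 2]].
There the 3×3 minor on rows k ∈ {0, 1, 2}, columns (i,j) ∈ {(0,0), (0,1), (1,1)} is det [[-4, 4, -4], [0, 3, -2], [4, -4, 2]] = 24 ≠ 0, so this unfolding has rank ≥ 3; CP rank is at least every unfolding rank, so rank(T) ≥ 3.
In particular rank(T) ≥ 3 > 1, so T is not rank-1.

No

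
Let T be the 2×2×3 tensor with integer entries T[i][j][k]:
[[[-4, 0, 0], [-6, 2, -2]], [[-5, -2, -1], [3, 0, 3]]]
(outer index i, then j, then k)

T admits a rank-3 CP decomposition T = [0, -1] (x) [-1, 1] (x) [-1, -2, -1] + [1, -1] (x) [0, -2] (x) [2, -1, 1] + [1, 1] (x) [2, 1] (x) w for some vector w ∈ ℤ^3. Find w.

Subtract the known terms from T to get the rank-1 residual R = [1, 1] (x) [2, 1] (x) w, so R[i,j,k] = a[i]·b[j]·w[k]. Pick indices with nonzero a[0]·b[0] = (1)·(2) = 2. Only the fibre through (0,0,·) is needed: R[0,0,:] = T[0,0,:] − Σₗ aₗ[0]bₗ[0]cₗ = [-4, 0, 0] − (0)·(-1)·[-1, -2, -1] − (1)·(0)·[2, -1, 1] = [-4, 0, 0]. Then w[k] = R[0,0,k] / 2 for each k, giving w = [-4, 0, 0] / 2 = [-2, 0, 0].

w = [-2, 0, 0]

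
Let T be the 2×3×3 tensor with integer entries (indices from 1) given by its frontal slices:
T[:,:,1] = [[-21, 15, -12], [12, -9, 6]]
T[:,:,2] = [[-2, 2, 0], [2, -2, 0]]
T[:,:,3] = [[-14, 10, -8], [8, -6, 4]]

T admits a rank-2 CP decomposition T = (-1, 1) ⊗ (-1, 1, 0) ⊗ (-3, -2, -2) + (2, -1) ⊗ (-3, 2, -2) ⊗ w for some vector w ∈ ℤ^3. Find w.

w = (3, 0, 2)

Subtract the known terms from T to get the rank-1 residual R = (2, -1) ⊗ (-3, 2, -2) ⊗ w, so R[i,j,k] = a[i]·b[j]·w[k]. Pick indices with nonzero a[1]·b[1] = (2)·(-3) = -6. Only the fibre through (1,1,·) is needed: R[1,1,:] = T[1,1,:] − Σₗ aₗ[1]bₗ[1]cₗ = [-21, -2, -14] − (-1)·(-1)·(-3, -2, -2) = [-18, 0, -12]. Then w[k] = R[1,1,k] / -6 for each k, giving w = [-18, 0, -12] / -6 = (3, 0, 2).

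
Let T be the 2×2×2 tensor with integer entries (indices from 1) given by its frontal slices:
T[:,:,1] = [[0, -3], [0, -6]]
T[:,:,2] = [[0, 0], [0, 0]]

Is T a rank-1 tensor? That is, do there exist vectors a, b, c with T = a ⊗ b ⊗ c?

Yes

If T = a ⊗ b ⊗ c then every fibre of T is a multiple of the corresponding factor, so read the factors off the fibres through the nonzero entry T[1,2,1] = -3.
The mode-1 fibre T[:,2,1] = [-3, -6] gives a = [1, 2] (primitive direction); the mode-2 fibre T[1,:,1] = [0, -3] gives b = [0, 1]; then c[k] = T[1,2,k] / (a[1]·b[2]) = [-3, 0] / 1 = [-3, 0].
Expanding [1, 2] ⊗ [0, 1] ⊗ [-3, 0] reproduces all 8 entries of T, so T = [1, 2] ⊗ [0, 1] ⊗ [-3, 0] and rank(T) ≤ 1.
Equivalently every frontal slice T[:,:,k] is c[k] times the rank-1 matrix [1, 2] ⊗ [0, 1]. So T has rank 1 (it is nonzero).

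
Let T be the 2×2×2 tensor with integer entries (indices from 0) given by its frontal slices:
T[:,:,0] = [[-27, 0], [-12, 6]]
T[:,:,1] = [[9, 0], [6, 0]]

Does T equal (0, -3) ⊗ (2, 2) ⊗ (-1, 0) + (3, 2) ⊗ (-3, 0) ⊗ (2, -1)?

No

Reconstruct entry (0,0,0) from the claimed factors: Σₗ aₗ[0]bₗ[0]cₗ[0] = (0)·(2)·(-1) + (3)·(-3)·(2) = -18, but T[0,0,0] = -27. The claim is false.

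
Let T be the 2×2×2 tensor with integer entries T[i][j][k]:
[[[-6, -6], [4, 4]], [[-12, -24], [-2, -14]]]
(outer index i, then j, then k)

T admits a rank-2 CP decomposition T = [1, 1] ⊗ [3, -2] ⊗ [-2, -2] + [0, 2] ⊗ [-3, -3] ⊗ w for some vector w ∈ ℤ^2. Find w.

Subtract the known terms from T to get the rank-1 residual R = [0, 2] ⊗ [-3, -3] ⊗ w, so R[i,j,k] = a[i]·b[j]·w[k]. Pick indices with nonzero a[1]·b[0] = (2)·(-3) = -6. Only the fibre through (1,0,·) is needed: R[1,0,:] = T[1,0,:] − Σₗ aₗ[1]bₗ[0]cₗ = [-12, -24] − (1)·(3)·[-2, -2] = [-6, -18]. Then w[k] = R[1,0,k] / -6 for each k, giving w = [-6, -18] / -6 = [1, 3].

w = [1, 3]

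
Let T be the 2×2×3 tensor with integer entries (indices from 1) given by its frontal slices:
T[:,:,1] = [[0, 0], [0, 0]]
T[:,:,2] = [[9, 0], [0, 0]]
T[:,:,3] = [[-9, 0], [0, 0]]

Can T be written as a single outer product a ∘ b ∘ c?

If T = a ∘ b ∘ c then every fibre of T is a multiple of the corresponding factor, so read the factors off the fibres through the nonzero entry T[1,1,2] = 9.
The mode-1 fibre T[:,1,2] = [9, 0] gives a = [1, 0] (primitive direction); the mode-2 fibre T[1,:,2] = [9, 0] gives b = [1, 0]; then c[k] = T[1,1,k] / (a[1]·b[1]) = [0, 9, -9] / 1 = [0, 9, -9].
Expanding [1, 0] ∘ [1, 0] ∘ [0, 9, -9] reproduces all 12 entries of T, so T = [1, 0] ∘ [1, 0] ∘ [0, 9, -9] and rank(T) ≤ 1.
Equivalently every frontal slice T[:,:,k] is c[k] times the rank-1 matrix [1, 0] ∘ [1, 0]. So T has rank 1 (it is nonzero).

Yes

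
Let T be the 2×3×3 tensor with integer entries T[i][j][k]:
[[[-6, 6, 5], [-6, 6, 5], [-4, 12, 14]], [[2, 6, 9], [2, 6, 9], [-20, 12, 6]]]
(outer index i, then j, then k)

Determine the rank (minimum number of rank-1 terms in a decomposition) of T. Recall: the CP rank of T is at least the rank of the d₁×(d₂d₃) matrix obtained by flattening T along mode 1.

Lower bound: in the mode-1 unfolding of T (rows indexed by i, columns by (j,k)) the 2×2 minor on rows i ∈ {0, 1}, columns (j,k) ∈ {(0,0), (0,1)} is det [[-6, 6], [2, 6]] = -48 ≠ 0, so that unfolding has rank ≥ 2 and hence rank(T) ≥ 2 (CP rank is at least every unfolding rank, though it can be larger).
Upper bound: with S_k = T[:,:,k], the two rank-1 terms a₁b₁ᵀ, a₂b₂ᵀ are the rank-1 members of the pencil x·S₀ + y·S₁.
The 2×2 minor of x·S₀ + y·S₁ on rows {0,1}, columns {0,2} is 128·x² − 192·xy = 64·(2·x − 3·y)(x), vanishing at (x:y) = (3:2) and (0:1).
M₁ = 3·S₀ + 2·S₁ = [[-6, -6, 12], [18, 18, -36]] = (-6)·[1, -3][1, 1, -2]ᵀ and M₂ = S₁ = [[6, 6, 12], [6, 6, 12]] = 6·[1, 1][1, 1, 2]ᵀ, so take a₁ = [1, -3], b₁ = [1, 1, -2], a₂ = [1, 1], b₂ = [1, 1, 2].
Each slice is an integer combination of E₁ = a₁b₁ᵀ and E₂ = a₂b₂ᵀ: S₀ = −2·E₁ − 4·E₂, S₁ = 6·E₂, S₂ = −E₁ + 6·E₂; reading off coefficients, c₁ = [-2, 0, -1] and c₂ = [-4, 6, 6].
Hence T = [1, -3] (x) [1, 1, -2] (x) [-2, 0, -1] + [1, 1] (x) [1, 1, 2] (x) [-4, 6, 6], so rank(T) ≤ 2.
These bounds meet, so rank(T) = 2.

2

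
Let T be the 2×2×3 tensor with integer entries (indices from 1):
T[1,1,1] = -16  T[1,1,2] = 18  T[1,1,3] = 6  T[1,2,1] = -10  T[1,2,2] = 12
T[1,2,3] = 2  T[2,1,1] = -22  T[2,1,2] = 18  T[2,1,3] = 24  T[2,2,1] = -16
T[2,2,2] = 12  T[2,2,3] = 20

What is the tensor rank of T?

2

Lower bound: the mode-1 unfolding of T (rows indexed by i, columns by (j,k) = (1,1), (1,2), (1,3), (2,1), (2,2), (2,3)) is [[-16, 18, 6, -10, 12, 2], [-22, 18, 24, -16, 12, 20]].
There the 2×2 minor on rows i ∈ {1, 2}, columns (j,k) ∈ {(1,1), (1,2)} is det [[-16, 18], [-22, 18]] = 108 ≠ 0, so this unfolding has rank ≥ 2; CP rank is at least every unfolding rank, so rank(T) ≥ 2. (This is only a lower bound: in general the CP rank may exceed every unfolding rank, so we still need to exhibit 2 rank-1 terms summing to T.)
Upper bound — finding two terms. Write S_k = T[:,:,k] for the frontal slices: S₁ = [[-16, -10], [-22, -16]], S₂ = [[18, 12], [18, 12]], S₃ = [[6, 2], [24, 20]].
If T = a₁ ⊗ b₁ ⊗ c₁ + a₂ ⊗ b₂ ⊗ c₂ then each S_k = c₁[k]·a₁b₁ᵀ + c₂[k]·a₂b₂ᵀ. S₁ and S₂ are linearly independent, so a₁b₁ᵀ and a₂b₂ᵀ must span the same plane of matrices: they are the rank-1 matrices of the form x·S₁ + y·S₂.
det(x·S₁ + y·S₂) is 36·x² − 36·xy = 36·(x − y)(x), vanishing at (x:y) = (1:1) and (0:1).
M₁ = S₁ + S₂ = [[2, 2], [-4, -4]] = 2·[1, -2][1, 1]ᵀ and M₂ = S₂ = [[18, 12], [18, 12]] = 6·[1, 1][3, 2]ᵀ, so take a₁ = [1, -2], b₁ = [1, 1], a₂ = [1, 1], b₂ = [3, 2].
Each slice is an integer combination of E₁ = a₁b₁ᵀ and E₂ = a₂b₂ᵀ: S₁ = 2·E₁ − 6·E₂, S₂ = 6·E₂, S₃ = −6·E₁ + 4·E₂; reading off coefficients, c₁ = [2, 0, -6] and c₂ = [-6, 6, 4].
Hence T = [1, -2] ⊗ [1, 1] ⊗ [2, 0, -6] + [1, 1] ⊗ [3, 2] ⊗ [-6, 6, 4], so rank(T) ≤ 2.
These bounds meet, so rank(T) = 2.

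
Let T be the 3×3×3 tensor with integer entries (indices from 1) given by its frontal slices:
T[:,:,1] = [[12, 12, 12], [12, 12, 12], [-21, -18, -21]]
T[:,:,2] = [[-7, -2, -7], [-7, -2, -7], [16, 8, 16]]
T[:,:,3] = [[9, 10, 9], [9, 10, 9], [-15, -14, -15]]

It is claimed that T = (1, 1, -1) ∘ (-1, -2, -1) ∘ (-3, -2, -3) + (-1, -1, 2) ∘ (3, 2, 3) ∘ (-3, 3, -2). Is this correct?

Yes

Reconstruct entrywise from the claimed factors. For example, T[1,2,3] = 10 and Σₗ aₗ[1]bₗ[2]cₗ[3] = (1)·(-2)·(-3) + (-1)·(2)·(-2) = 10; checking all 27 entries, every one matches. The claim holds.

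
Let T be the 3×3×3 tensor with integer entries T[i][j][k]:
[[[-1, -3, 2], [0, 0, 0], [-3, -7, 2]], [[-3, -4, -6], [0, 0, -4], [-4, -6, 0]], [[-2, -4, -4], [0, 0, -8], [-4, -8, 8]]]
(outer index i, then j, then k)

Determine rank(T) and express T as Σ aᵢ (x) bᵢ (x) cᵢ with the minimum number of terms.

Lower bound: the mode-2 unfolding of T (rows indexed by j, columns by (i,k) = (0,0), (0,1), (0,2), (1,0), (1,1), (1,2), (2,0), (2,1), (2,2)) is [[-1, -3, 2, -3, -4, -6, -2, -4, -4], [0, 0, 0, 0, 0, -4, 0, 0, -8], [-3, -7, 2, -4, -6, 0, -4, -8, 8]].
There the 3×3 minor on rows j ∈ {0, 1, 2}, columns (i,k) ∈ {(0,0), (0,1), (1,2)} is det [[-1, -3, -6], [0, 0, -4], [-3, -7, 0]] = -8 ≠ 0, so this unfolding has rank ≥ 3; CP rank is at least every unfolding rank, so rank(T) ≥ 3. (This is only a lower bound: in general the CP rank may exceed every unfolding rank, so we still need to exhibit 3 rank-1 terms summing to T.)
Upper bound: T is a sum of 3 rank-1 terms, T = [0, 1, 2] (x) [1, 2, -2] (x) [0, 0, -2] + [1, -2, 0] (x) [1, 0, 1] (x) [1, 1, 2] + [2, 1, 2] (x) [1, 0, 2] (x) [-1, -2, 0] (written with every a and b primitive with positive leading entry and the scale carried by c; CP decompositions are not unique, and this one is verified by expanding entrywise), so rank(T) ≤ 3.
These bounds meet, so rank(T) = 3.
Check entry T[0,1,2] = 0: (0)·(2)·(-2) + (1)·(0)·(2) + (2)·(0)·(0) = 0.

rank(T) = 3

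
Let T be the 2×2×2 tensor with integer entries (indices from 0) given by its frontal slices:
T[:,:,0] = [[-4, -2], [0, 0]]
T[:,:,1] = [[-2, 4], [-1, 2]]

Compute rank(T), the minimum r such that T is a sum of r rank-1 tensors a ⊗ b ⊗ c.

Lower bound: the mode-3 unfolding of T (rows indexed by k, columns by (i,j) = (0,0), (0,1), (1,0), (1,1)) is [[-4, -2, 0, 0], [-2, 4, -1, 2]].
There the 2×2 minor on rows k ∈ {0, 1}, columns (i,j) ∈ {(0,0), (0,1)} is det [[-4, -2], [-2, 4]] = -20 ≠ 0, so this unfolding has rank ≥ 2; CP rank is at least every unfolding rank, so rank(T) ≥ 2. (Flattening ranks never certify an upper bound on CP rank; for that we must actually write T with 2 rank-1 terms.)
Upper bound — finding two terms. Write S_k = T[:,:,k] for the frontal slices: S₀ = [[-4, -2], [0, 0]], S₁ = [[-2, 4], [-1, 2]].
If T = a₁ ⊗ b₁ ⊗ c₁ + a₂ ⊗ b₂ ⊗ c₂ then each S_k = c₁[k]·a₁b₁ᵀ + c₂[k]·a₂b₂ᵀ. S₀ and S₁ are linearly independent, so a₁b₁ᵀ and a₂b₂ᵀ must span the same plane of matrices: they are the rank-1 matrices of the form x·S₀ + y·S₁.
det(x·S₀ + y·S₁) is −10·xy = (-10)·(y)(x), vanishing at (x:y) = (1:0) and (0:1).
M₁ = S₀ = [[-4, -2], [0, 0]] = (-2)·[1, 0][2, 1]ᵀ and M₂ = S₁ = [[-2, 4], [-1, 2]] = −[2, 1][1, -2]ᵀ, so take a₁ = [1, 0], b₁ = [2, 1], a₂ = [2, 1], b₂ = [1, -2].
Each slice is an integer combination of E₁ = a₁b₁ᵀ and E₂ = a₂b₂ᵀ: S₀ = −2·E₁, S₁ = −E₂; reading off coefficients, c₁ = [-2, 0] and c₂ = [0, -1].
Hence T = [1, 0] ⊗ [2, 1] ⊗ [-2, 0] + [2, 1] ⊗ [1, -2] ⊗ [0, -1], so rank(T) ≤ 2.
These bounds meet, so rank(T) = 2.

2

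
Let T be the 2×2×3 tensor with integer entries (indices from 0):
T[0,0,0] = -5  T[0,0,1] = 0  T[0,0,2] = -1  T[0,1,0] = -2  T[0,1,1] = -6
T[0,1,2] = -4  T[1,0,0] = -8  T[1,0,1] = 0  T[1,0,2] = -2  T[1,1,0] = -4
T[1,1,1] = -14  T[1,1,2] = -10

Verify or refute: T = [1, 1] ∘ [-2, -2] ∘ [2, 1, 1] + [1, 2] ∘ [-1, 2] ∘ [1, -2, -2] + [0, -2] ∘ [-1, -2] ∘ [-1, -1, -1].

No

Reconstruct entry (0,0,2) from the claimed factors: Σₗ aₗ[0]bₗ[0]cₗ[2] = (1)·(-2)·(1) + (1)·(-1)·(-2) + (0)·(-1)·(-1) = 0, but T[0,0,2] = -1. The claim is false.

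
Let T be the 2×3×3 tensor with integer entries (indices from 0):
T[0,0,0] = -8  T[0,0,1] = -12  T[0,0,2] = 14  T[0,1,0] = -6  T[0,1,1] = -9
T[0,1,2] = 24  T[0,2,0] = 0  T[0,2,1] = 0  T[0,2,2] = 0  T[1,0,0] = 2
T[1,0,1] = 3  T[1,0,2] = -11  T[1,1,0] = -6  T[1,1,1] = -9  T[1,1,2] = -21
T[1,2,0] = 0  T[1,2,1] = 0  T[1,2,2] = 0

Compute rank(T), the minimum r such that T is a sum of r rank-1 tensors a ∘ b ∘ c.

2

Lower bound: the mode-2 unfolding of T (rows indexed by j, columns by (i,k) = (0,0), (0,1), (0,2), (1,0), (1,1), (1,2)) is [[-8, -12, 14, 2, 3, -11], [-6, -9, 24, -6, -9, -21], [0, 0, 0, 0, 0, 0]].
There the 2×2 minor on rows j ∈ {0, 1}, columns (i,k) ∈ {(0,0), (0,2)} is det [[-8, 14], [-6, 24]] = -108 ≠ 0, so this unfolding has rank ≥ 2; CP rank is at least every unfolding rank, so rank(T) ≥ 2. (Unfolding ranks only ever bound the CP rank from below — rank(T) can be strictly larger than all of them — so the matching upper bound has to come from an explicit 2-term decomposition.)
Upper bound — finding two terms. Write S_k = T[:,:,k] for the frontal slices: S₀ = [[-8, -6, 0], [2, -6, 0]], S₁ = [[-12, -9, 0], [3, -9, 0]], S₂ = [[14, 24, 0], [-11, -21, 0]].
If T = a₁ ∘ b₁ ∘ c₁ + a₂ ∘ b₂ ∘ c₂ then each S_k = c₁[k]·a₁b₁ᵀ + c₂[k]·a₂b₂ᵀ. S₀ and S₂ are linearly independent, so a₁b₁ᵀ and a₂b₂ᵀ must span the same plane of matrices: they are the rank-1 matrices of the form x·S₀ + y·S₂.
The 2×2 minor of x·S₀ + y·S₂ on rows {0,1}, columns {0,1} is 60·x² − 30·xy − 30·y² = 30·(x − y)(2·x + y), vanishing at (x:y) = (1:1) and (1:-2).
M₁ = S₀ + S₂ = [[6, 18, 0], [-9, -27, 0]] = 3·[2, -3][1, 3, 0]ᵀ and M₂ = S₀ − 2·S₂ = [[-36, -54, 0], [24, 36, 0]] = (-6)·[3, -2][2, 3, 0]ᵀ, so take a₁ = [2, -3], b₁ = [1, 3, 0], a₂ = [3, -2], b₂ = [2, 3, 0].
Each slice is an integer combination of E₁ = a₁b₁ᵀ and E₂ = a₂b₂ᵀ: S₀ = 2·E₁ − 2·E₂, S₁ = 3·E₁ − 3·E₂, S₂ = E₁ + 2·E₂; reading off coefficients, c₁ = [2, 3, 1] and c₂ = [-2, -3, 2].
Hence T = [2, -3] ∘ [1, 3, 0] ∘ [2, 3, 1] + [3, -2] ∘ [2, 3, 0] ∘ [-2, -3, 2], so rank(T) ≤ 2.
These bounds meet, so rank(T) = 2.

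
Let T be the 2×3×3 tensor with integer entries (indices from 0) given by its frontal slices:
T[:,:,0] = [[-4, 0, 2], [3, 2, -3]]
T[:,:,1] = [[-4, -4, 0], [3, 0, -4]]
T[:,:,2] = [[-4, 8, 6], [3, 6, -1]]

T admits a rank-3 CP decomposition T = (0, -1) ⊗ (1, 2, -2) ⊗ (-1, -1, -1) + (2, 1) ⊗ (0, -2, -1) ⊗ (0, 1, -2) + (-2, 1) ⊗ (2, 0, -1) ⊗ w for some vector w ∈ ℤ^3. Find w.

Subtract the known terms from T to get the rank-1 residual R = (-2, 1) ⊗ (2, 0, -1) ⊗ w, so R[i,j,k] = a[i]·b[j]·w[k]. Pick indices with nonzero a[0]·b[0] = (-2)·(2) = -4. Only the fibre through (0,0,·) is needed: R[0,0,:] = T[0,0,:] − Σₗ aₗ[0]bₗ[0]cₗ = [-4, -4, -4] − (0)·(1)·(-1, -1, -1) − (2)·(0)·(0, 1, -2) = [-4, -4, -4]. Then w[k] = R[0,0,k] / -4 for each k, giving w = [-4, -4, -4] / -4 = (1, 1, 1).

w = (1, 1, 1)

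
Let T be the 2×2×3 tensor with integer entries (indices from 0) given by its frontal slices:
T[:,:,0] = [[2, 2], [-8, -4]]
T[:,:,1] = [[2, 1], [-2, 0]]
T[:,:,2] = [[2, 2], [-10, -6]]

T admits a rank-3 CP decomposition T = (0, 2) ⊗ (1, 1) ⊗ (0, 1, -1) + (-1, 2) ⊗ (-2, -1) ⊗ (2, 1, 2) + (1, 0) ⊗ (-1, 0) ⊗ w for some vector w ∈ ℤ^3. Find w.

Subtract the known terms from T to get the rank-1 residual R = (1, 0) ⊗ (-1, 0) ⊗ w, so R[i,j,k] = a[i]·b[j]·w[k]. Pick indices with nonzero a[0]·b[0] = (1)·(-1) = -1. Only the fibre through (0,0,·) is needed: R[0,0,:] = T[0,0,:] − Σₗ aₗ[0]bₗ[0]cₗ = [2, 2, 2] − (0)·(1)·(0, 1, -1) − (-1)·(-2)·(2, 1, 2) = [-2, 0, -2]. Then w[k] = R[0,0,k] / -1 for each k, giving w = [-2, 0, -2] / -1 = (2, 0, 2).

w = (2, 0, 2)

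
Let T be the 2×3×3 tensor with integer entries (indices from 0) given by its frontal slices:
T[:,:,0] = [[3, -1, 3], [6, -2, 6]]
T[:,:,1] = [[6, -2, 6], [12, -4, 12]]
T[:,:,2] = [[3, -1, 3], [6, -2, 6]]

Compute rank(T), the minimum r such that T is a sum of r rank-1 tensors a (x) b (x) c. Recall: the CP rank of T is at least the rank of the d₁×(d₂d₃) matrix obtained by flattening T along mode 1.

Lower bound: T ≠ 0 (e.g. T[0,0,0] = 3), so rank(T) ≥ 1.
Upper bound: if T = a (x) b (x) c then every fibre of T is a multiple of the corresponding factor, so read the factors off the fibres through the nonzero entry T[0,0,0] = 3.
The mode-1 fibre T[:,0,0] = [3, 6] gives a = (1, 2) (primitive direction); the mode-2 fibre T[0,:,0] = [3, -1, 3] gives b = (3, -1, 3); then c[k] = T[0,0,k] / (a[0]·b[0]) = [3, 6, 3] / 3 = (1, 2, 1).
Expanding (1, 2) (x) (3, -1, 3) (x) (1, 2, 1) reproduces all 18 entries of T, so T = (1, 2) (x) (3, -1, 3) (x) (1, 2, 1) and rank(T) ≤ 1.
These bounds meet, so rank(T) = 1.

1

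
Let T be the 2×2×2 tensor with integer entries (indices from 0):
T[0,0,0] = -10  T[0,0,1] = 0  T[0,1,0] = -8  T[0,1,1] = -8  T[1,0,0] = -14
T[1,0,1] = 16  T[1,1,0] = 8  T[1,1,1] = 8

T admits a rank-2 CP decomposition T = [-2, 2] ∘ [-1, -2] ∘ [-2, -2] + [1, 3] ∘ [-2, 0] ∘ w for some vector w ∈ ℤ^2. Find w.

w = [3, -2]

Subtract the known terms from T to get the rank-1 residual R = [1, 3] ∘ [-2, 0] ∘ w, so R[i,j,k] = a[i]·b[j]·w[k]. Pick indices with nonzero a[0]·b[0] = (1)·(-2) = -2. Only the fibre through (0,0,·) is needed: R[0,0,:] = T[0,0,:] − Σₗ aₗ[0]bₗ[0]cₗ = [-10, 0] − (-2)·(-1)·[-2, -2] = [-6, 4]. Then w[k] = R[0,0,k] / -2 for each k, giving w = [-6, 4] / -2 = [3, -2].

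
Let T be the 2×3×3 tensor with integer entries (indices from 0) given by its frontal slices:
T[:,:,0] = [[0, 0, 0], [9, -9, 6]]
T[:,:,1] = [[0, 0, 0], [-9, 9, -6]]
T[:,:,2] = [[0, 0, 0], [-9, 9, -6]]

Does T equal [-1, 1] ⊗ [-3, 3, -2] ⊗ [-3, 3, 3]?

No

Reconstruct entry (0,0,0) from the claimed factors: Σₗ aₗ[0]bₗ[0]cₗ[0] = (-1)·(-3)·(-3) = -9, but T[0,0,0] = 0. The claim is false.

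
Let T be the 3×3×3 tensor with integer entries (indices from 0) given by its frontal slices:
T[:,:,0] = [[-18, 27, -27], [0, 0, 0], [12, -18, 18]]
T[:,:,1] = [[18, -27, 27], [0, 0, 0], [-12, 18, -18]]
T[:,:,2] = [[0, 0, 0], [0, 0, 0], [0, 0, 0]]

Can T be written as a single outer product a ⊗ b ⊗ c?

Yes

The mode-1 fibre T[:,0,0] = [-18, 0, 12] gives a = [3, 0, -2] (primitive direction); the mode-2 fibre T[0,:,0] = [-18, 27, -27] gives b = [2, -3, 3]; then c[k] = T[0,0,k] / (a[0]·b[0]) = [-18, 18, 0] / 6 = [-3, 3, 0].
Expanding [3, 0, -2] ⊗ [2, -3, 3] ⊗ [-3, 3, 0] reproduces all 27 entries of T, so T = [3, 0, -2] ⊗ [2, -3, 3] ⊗ [-3, 3, 0] and rank(T) ≤ 1.
Equivalently every frontal slice T[:,:,k] is c[k] times the rank-1 matrix [3, 0, -2] ⊗ [2, -3, 3]. So T has rank 1 (it is nonzero).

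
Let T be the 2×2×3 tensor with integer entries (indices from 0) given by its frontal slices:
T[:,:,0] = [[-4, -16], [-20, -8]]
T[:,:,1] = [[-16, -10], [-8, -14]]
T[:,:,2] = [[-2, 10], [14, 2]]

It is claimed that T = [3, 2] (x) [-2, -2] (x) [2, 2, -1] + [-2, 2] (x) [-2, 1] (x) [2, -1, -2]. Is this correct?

Reconstruct entry (1,0,0) from the claimed factors: Σₗ aₗ[1]bₗ[0]cₗ[0] = (2)·(-2)·(2) + (2)·(-2)·(2) = -16, but T[1,0,0] = -20. The claim is false.

No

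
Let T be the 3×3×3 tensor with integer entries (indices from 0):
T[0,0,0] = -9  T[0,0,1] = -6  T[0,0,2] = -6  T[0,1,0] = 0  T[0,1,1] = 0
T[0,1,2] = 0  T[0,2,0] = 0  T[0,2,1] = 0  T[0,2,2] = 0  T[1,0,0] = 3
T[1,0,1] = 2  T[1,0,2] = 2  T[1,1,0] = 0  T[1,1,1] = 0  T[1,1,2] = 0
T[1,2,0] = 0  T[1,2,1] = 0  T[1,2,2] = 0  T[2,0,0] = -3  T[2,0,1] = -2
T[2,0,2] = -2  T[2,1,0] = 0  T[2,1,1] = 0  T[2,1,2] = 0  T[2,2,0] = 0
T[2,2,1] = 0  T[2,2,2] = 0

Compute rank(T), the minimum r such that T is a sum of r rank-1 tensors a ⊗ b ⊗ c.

Lower bound: T ≠ 0 (e.g. T[0,0,0] = -9), so rank(T) ≥ 1.
Upper bound: if T = a ⊗ b ⊗ c then every fibre of T is a multiple of the corresponding factor, so read the factors off the fibres through the nonzero entry T[0,0,0] = -9.
The mode-1 fibre T[:,0,0] = [-9, 3, -3] gives a = [3, -1, 1] (primitive direction); the mode-2 fibre T[0,:,0] = [-9, 0, 0] gives b = [1, 0, 0]; then c[k] = T[0,0,k] / (a[0]·b[0]) = [-9, -6, -6] / 3 = [-3, -2, -2].
Expanding [3, -1, 1] ⊗ [1, 0, 0] ⊗ [-3, -2, -2] reproduces all 27 entries of T, so T = [3, -1, 1] ⊗ [1, 0, 0] ⊗ [-3, -2, -2] and rank(T) ≤ 1.
These bounds meet, so rank(T) = 1.

1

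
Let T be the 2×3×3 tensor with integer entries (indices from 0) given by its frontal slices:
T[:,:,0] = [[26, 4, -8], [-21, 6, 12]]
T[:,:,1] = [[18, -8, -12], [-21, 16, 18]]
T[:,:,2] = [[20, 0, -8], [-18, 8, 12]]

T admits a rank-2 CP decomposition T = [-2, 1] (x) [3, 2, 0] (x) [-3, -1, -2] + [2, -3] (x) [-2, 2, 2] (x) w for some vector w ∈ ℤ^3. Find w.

w = [-2, -3, -2]

Subtract the known terms from T to get the rank-1 residual R = [2, -3] (x) [-2, 2, 2] (x) w, so R[i,j,k] = a[i]·b[j]·w[k]. Pick indices with nonzero a[0]·b[0] = (2)·(-2) = -4. Only the fibre through (0,0,·) is needed: R[0,0,:] = T[0,0,:] − Σₗ aₗ[0]bₗ[0]cₗ = [26, 18, 20] − (-2)·(3)·[-3, -1, -2] = [8, 12, 8]. Then w[k] = R[0,0,k] / -4 for each k, giving w = [8, 12, 8] / -4 = [-2, -3, -2].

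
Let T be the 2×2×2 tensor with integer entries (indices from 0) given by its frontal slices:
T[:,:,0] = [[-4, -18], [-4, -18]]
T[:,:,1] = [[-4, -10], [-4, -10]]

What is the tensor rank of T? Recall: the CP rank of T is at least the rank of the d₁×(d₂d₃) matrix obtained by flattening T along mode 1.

2

Lower bound: the mode-3 unfolding of T (rows indexed by k, columns by (i,j) = (0,0), (0,1), (1,0), (1,1)) is [[-4, -18, -4, -18], [-4, -10, -4, -10]].
There the 2×2 minor on rows k ∈ {0, 1}, columns (i,j) ∈ {(0,0), (0,1)} is det [[-4, -18], [-4, -10]] = -32 ≠ 0, so this unfolding has rank ≥ 2; CP rank is at least every unfolding rank, so rank(T) ≥ 2. (Unfolding ranks only ever bound the CP rank from below — rank(T) can be strictly larger than all of them — so the matching upper bound has to come from an explicit 2-term decomposition.)
Upper bound — finding two terms. Every mode-1 slice of T is a multiple of one matrix: T[i,:,:] = a[i]·M with a = (1, 1) and M = [[-4, -4], [-18, -10]] (rows indexed by j, columns by k). So it suffices to write M as a sum of two rank-1 matrices.
Splitting M by its rows (j = 0, 1), M = (1, 0)(-4, -4)ᵀ + (0, 1)(-18, -10)ᵀ.
Hence T = (1, 1) ⊗ (1, 0) ⊗ (-4, -4) + (1, 1) ⊗ (0, 1) ⊗ (-18, -10), so rank(T) ≤ 2.
These bounds meet, so rank(T) = 2.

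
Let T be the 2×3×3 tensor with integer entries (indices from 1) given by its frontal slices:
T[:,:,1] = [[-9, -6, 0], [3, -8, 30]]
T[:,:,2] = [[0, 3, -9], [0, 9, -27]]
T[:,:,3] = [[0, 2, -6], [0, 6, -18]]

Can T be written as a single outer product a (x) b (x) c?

No

The mode-3 unfolding of T (rows indexed by k, columns by (i,j) = (1,1), (1,2), (1,3), (2,1), (2,2), (2,3)) is [[-9, -6, 0, 3, -8, 30], [0, 3, -9, 0, 9, -27], [0, 2, -6, 0, 6, -18]].
There the 2×2 minor on rows k ∈ {1, 2}, columns (i,j) ∈ {(1,1), (1,2)} is det [[-9, -6], [0, 3]] = -27 ≠ 0, so this unfolding has rank ≥ 2; CP rank is at least every unfolding rank, so rank(T) ≥ 2.
In particular rank(T) ≥ 2 > 1, so T is not rank-1.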